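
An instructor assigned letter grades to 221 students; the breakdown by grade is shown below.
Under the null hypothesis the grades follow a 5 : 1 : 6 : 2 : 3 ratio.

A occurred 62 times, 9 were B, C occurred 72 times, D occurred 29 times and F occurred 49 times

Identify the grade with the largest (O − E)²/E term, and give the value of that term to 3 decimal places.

Ratio total = 17. Expected counts: 221×5/17 = 65, 221×1/17 = 13, 221×6/17 = 78, 221×2/17 = 26, 221×3/17 = 39.
cat         O        E   (O−E)²/E
A          62       65     0.1385
B           9       13     1.2308
C          72       78     0.4615
D          29       26     0.3462
F          49       39     2.5641
The largest term is for F: 2.564.

F, 2.564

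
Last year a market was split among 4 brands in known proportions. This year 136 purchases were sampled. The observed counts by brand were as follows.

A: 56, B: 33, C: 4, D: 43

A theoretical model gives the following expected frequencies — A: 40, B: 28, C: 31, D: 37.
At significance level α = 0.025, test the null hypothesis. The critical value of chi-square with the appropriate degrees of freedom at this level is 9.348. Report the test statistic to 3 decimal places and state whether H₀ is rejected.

A: (56 − 40)²/40 = 256/40 = 6.4000
B: (33 − 28)²/28 = 25/28 = 0.8929
C: (4 − 31)²/31 = 729/31 = 23.5161
D: (43 − 37)²/37 = 36/37 = 0.9730
Sum = 31.782
df = 3. Since 31.782 > 9.348, we reject H₀.

31.782; reject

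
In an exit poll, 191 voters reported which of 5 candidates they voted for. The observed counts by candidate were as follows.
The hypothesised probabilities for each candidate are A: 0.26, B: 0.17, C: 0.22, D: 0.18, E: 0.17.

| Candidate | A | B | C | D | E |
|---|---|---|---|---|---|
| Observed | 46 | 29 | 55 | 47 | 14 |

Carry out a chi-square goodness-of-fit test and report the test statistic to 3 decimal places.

Expected counts E_i = n·p_i: 191×0.26 = 49.66, 191×0.17 = 32.47, 191×0.22 = 42.02, 191×0.18 = 34.38, 191×0.17 = 32.47.
χ² = (46−49.66)²/49.66 + (29−32.47)²/32.47 + (55−42.02)²/42.02 + (47−34.38)²/34.38 + (14−32.47)²/32.47
   = 0.2697 + 0.3708 + 4.0095 + 4.6325 + 10.5063
Sum = 19.789

19.789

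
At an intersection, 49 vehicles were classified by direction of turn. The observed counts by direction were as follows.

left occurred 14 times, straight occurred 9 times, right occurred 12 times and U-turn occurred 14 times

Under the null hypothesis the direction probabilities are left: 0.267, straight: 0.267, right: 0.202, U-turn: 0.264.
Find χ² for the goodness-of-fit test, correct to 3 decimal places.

1.872

Expected counts E_i = n·p_i: 49×0.267 = 13.083, 49×0.267 = 13.083, 49×0.202 = 9.898, 49×0.264 = 12.936.
cat           O        E   (O−E)²/E
left         14   13.083     0.0643
straight      9   13.083     1.2742
right        12    9.898     0.4464
U-turn       14   12.936     0.0875
Sum = 1.872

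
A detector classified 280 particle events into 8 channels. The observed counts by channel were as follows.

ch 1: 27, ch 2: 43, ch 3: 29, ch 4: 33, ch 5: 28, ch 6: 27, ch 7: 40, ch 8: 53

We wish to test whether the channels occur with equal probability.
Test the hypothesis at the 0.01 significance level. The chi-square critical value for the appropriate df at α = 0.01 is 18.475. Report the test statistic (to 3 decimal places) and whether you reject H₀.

18.000; do not reject

Under H₀ each category has probability 1/8, so each expected count is 280/8 = 35.
ch 1: (27 − 35)²/35 = 64/35 = 1.8286
ch 2: (43 − 35)²/35 = 64/35 = 1.8286
ch 3: (29 − 35)²/35 = 36/35 = 1.0286
ch 4: (33 − 35)²/35 = 4/35 = 0.1143
ch 5: (28 − 35)²/35 = 49/35 = 1.4000
ch 6: (27 − 35)²/35 = 64/35 = 1.8286
ch 7: (40 − 35)²/35 = 25/35 = 0.7143
ch 8: (53 − 35)²/35 = 324/35 = 9.2571
Sum = 18.000
df = 7. Since 18.000 < 18.475, we do not reject H₀.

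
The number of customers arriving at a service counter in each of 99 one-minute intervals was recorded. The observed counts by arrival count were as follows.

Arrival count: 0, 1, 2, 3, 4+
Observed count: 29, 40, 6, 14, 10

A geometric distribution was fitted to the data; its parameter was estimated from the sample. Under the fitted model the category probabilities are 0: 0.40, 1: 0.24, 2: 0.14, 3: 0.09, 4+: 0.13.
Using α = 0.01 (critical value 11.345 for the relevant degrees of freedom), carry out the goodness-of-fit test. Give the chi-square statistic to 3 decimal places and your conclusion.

Expected counts E_i = n·p_i: 99×0.40 = 39.6, 99×0.24 = 23.76, 99×0.14 = 13.86, 99×0.09 = 8.91, 99×0.13 = 12.87.
χ² = (29−39.6)²/39.6 + (40−23.76)²/23.76 + (6−13.86)²/13.86 + (14−8.91)²/8.91 + (10−12.87)²/12.87
   = 2.8374 + 11.1001 + 4.4574 + 2.9078 + 0.6400
Sum = 21.943
df = 3. Since 21.943 > 11.345, we reject H₀.

21.943; reject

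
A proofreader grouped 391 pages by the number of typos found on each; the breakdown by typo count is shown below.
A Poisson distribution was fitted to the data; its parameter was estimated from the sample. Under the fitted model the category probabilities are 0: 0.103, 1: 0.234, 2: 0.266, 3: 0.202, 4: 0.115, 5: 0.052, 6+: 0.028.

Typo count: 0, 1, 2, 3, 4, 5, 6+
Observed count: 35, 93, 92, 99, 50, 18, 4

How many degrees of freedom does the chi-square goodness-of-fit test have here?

There are k = 7 categories and 1 parameter estimated from the data, so df = 7 − 1 − 1 = 5.

5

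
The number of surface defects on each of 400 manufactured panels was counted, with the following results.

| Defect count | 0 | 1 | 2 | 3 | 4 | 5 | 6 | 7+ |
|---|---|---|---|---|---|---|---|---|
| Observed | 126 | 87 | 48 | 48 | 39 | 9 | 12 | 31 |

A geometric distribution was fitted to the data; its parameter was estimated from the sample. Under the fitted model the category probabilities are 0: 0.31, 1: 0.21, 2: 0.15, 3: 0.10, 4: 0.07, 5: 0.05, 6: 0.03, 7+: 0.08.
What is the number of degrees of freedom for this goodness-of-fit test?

There are k = 8 categories and 1 parameter estimated from the data, so df = 8 − 1 − 1 = 6.

6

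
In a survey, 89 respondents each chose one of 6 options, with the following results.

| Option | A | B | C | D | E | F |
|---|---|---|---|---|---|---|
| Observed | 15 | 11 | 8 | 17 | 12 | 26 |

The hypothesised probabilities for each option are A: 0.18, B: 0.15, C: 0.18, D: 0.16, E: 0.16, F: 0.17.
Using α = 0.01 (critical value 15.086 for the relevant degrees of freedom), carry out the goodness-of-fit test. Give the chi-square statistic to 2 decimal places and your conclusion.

13.19; do not reject

Expected counts E_i = n·p_i: 89×0.18 = 16.02, 89×0.15 = 13.35, 89×0.18 = 16.02, 89×0.16 = 14.24, 89×0.16 = 14.24, 89×0.17 = 15.13.
A: (15 − 16.02)²/16.02 = 1.0404/16.02 = 0.065
B: (11 − 13.35)²/13.35 = 5.5225/13.35 = 0.414
C: (8 − 16.02)²/16.02 = 64.3204/16.02 = 4.015
D: (17 − 14.24)²/14.24 = 7.6176/14.24 = 0.535
E: (12 − 14.24)²/14.24 = 5.0176/14.24 = 0.352
F: (26 − 15.13)²/15.13 = 118.1569/15.13 = 7.809
Sum = 13.19
df = 5. Since 13.19 < 15.086, we do not reject H₀.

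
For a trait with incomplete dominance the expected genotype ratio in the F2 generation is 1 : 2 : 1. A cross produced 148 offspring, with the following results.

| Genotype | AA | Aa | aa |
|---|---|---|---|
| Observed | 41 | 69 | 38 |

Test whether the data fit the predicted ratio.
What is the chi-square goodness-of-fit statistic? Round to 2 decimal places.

Ratio total = 4. Expected counts: 148×1/4 = 37, 148×2/4 = 74, 148×1/4 = 37.
cat         O        E   (O−E)²/E
AA         41       37      0.432
Aa         69       74      0.338
aa         38       37      0.027
Sum = 0.80

0.80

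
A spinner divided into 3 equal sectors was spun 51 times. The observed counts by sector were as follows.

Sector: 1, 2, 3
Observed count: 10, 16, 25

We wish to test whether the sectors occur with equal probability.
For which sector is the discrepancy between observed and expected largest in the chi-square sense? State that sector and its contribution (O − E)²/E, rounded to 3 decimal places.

3, 3.765

Under H₀ each category has probability 1/3, so each expected count is 51/3 = 17.
1: (10 − 17)²/17 = 49/17 = 2.8824
2: (16 − 17)²/17 = 1/17 = 0.0588
3: (25 − 17)²/17 = 64/17 = 3.7647
The largest term is for 3: 3.765.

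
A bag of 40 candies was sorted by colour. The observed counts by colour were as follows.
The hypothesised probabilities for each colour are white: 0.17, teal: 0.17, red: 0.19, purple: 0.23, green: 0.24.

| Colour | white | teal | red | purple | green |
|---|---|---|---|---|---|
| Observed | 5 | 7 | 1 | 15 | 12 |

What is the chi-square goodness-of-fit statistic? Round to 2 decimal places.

10.47

Expected counts E_i = n·p_i: 40×0.17 = 6.8, 40×0.17 = 6.8, 40×0.19 = 7.6, 40×0.23 = 9.2, 40×0.24 = 9.6.
χ² = (5−6.8)²/6.8 + (7−6.8)²/6.8 + (1−7.6)²/7.6 + (15−9.2)²/9.2 + (12−9.6)²/9.6
   = 0.476 + 0.006 + 5.732 + 3.657 + 0.600
Sum = 10.47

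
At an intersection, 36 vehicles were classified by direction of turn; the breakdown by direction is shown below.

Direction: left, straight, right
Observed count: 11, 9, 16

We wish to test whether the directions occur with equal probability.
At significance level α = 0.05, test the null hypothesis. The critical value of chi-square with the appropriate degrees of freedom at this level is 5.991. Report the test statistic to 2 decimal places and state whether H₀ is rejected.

2.17; do not reject

Under H₀ each category has probability 1/3, so each expected count is 36/3 = 12.
χ² = (11−12)²/12 + (9−12)²/12 + (16−12)²/12
   = 0.083 + 0.750 + 1.333
Sum = 2.17
df = 2. Since 2.17 < 5.991, we do not reject H₀.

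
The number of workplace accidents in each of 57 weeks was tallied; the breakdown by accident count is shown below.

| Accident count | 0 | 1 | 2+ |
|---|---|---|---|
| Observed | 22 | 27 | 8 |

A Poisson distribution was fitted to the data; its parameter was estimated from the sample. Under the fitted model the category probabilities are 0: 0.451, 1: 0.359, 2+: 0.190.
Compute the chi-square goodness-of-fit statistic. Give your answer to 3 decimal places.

3.362

Expected counts E_i = n·p_i: 57×0.451 = 25.707, 57×0.359 = 20.463, 57×0.190 = 10.83.
cat         O        E   (O−E)²/E
0          22   25.707     0.5346
1          27   20.463     2.0883
2+          8    10.83     0.7395
Sum = 3.362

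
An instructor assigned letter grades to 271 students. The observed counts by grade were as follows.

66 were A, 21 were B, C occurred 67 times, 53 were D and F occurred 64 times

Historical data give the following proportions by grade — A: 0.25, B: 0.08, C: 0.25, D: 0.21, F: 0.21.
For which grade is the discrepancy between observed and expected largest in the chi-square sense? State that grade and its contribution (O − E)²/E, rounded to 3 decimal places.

F, 0.883

Expected counts E_i = n·p_i: 271×0.25 = 67.75, 271×0.08 = 21.68, 271×0.25 = 67.75, 271×0.21 = 56.91, 271×0.21 = 56.91.
cat         O        E   (O−E)²/E
A          66    67.75     0.0452
B          21    21.68     0.0213
C          67    67.75     0.0083
D          53    56.91     0.2686
F          64    56.91     0.8833
The largest term is for F: 0.883.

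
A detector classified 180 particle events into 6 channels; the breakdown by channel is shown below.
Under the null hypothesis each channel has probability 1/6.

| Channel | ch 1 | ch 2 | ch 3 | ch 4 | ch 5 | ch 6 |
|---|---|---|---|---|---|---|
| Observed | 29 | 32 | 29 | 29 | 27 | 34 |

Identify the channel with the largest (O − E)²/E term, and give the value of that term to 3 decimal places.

Under H₀ each category has probability 1/6, so each expected count is 180/6 = 30.
cat         O        E   (O−E)²/E
ch 1       29       30     0.0333
ch 2       32       30     0.1333
ch 3       29       30     0.0333
ch 4       29       30     0.0333
ch 5       27       30     0.3000
ch 6       34       30     0.5333
The largest term is for ch 6: 0.533.

ch 6, 0.533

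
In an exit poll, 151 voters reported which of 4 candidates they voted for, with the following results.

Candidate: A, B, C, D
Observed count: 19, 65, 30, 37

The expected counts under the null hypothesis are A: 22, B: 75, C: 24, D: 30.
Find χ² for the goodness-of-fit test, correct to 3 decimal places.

cat         O        E   (O−E)²/E
A          19       22     0.4091
B          65       75     1.3333
C          30       24     1.5000
D          37       30     1.6333
Sum = 4.876

4.876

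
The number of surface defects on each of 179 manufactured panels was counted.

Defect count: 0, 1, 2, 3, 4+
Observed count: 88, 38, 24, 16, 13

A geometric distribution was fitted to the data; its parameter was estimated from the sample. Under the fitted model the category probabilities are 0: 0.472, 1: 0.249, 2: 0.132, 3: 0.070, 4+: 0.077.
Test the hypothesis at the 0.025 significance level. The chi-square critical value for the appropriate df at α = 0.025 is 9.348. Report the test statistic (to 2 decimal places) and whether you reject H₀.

2.13; do not reject

Expected counts E_i = n·p_i: 179×0.472 = 84.488, 179×0.249 = 44.571, 179×0.132 = 23.628, 179×0.070 = 12.53, 179×0.077 = 13.783.
0: (88 − 84.488)²/84.488 = 12.334144/84.488 = 0.146
1: (38 − 44.571)²/44.571 = 43.178041/44.571 = 0.969
2: (24 − 23.628)²/23.628 = 0.138384/23.628 = 0.006
3: (16 − 12.53)²/12.53 = 12.0409/12.53 = 0.961
4+: (13 − 13.783)²/13.783 = 0.613089/13.783 = 0.044
Sum = 2.13
df = 3. Since 2.13 < 9.348, we do not reject H₀.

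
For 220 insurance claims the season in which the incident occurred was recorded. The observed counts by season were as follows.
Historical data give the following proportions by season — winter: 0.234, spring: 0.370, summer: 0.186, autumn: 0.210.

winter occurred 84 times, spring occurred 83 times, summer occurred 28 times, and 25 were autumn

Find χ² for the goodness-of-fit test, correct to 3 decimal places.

34.382

Expected counts E_i = n·p_i: 220×0.234 = 51.48, 220×0.370 = 81.4, 220×0.186 = 40.92, 220×0.210 = 46.2.
cat         O        E   (O−E)²/E
winter     84    51.48    20.5429
spring     83     81.4     0.0314
summer     28    40.92     4.0793
autumn     25     46.2     9.7281
Sum = 34.382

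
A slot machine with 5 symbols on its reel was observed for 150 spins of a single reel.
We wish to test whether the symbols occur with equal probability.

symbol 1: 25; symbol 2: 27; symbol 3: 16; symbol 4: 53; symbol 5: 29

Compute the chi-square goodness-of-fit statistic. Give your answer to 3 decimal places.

Expected count for each of the 5 categories: 150/5 = 30.
cat           O        E   (O−E)²/E
symbol 1     25       30     0.8333
symbol 2     27       30     0.3000
symbol 3     16       30     6.5333
symbol 4     53       30    17.6333
symbol 5     29       30     0.0333
Sum = 25.333

25.333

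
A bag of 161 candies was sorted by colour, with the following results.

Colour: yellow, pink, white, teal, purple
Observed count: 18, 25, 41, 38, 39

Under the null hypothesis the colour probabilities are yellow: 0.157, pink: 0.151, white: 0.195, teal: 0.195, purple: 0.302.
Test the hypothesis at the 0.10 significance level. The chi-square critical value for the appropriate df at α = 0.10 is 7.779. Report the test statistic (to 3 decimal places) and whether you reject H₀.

8.347; reject

Expected counts E_i = n·p_i: 161×0.157 = 25.277, 161×0.151 = 24.311, 161×0.195 = 31.395, 161×0.195 = 31.395, 161×0.302 = 48.622.
χ² = (18−25.277)²/25.277 + (25−24.311)²/24.311 + (41−31.395)²/31.395 + (38−31.395)²/31.395 + (39−48.622)²/48.622
   = 2.0950 + 0.0195 + 2.9386 + 1.3896 + 1.9041
Sum = 8.347
df = 4. Since 8.347 > 7.779, we reject H₀.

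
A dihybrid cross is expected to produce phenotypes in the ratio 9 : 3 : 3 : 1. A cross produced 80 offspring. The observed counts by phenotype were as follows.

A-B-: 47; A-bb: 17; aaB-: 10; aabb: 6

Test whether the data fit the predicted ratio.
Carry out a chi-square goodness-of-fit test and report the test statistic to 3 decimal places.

2.222

Ratio total = 16. Expected counts: 80×9/16 = 45, 80×3/16 = 15, 80×3/16 = 15, 80×1/16 = 5.
A-B-: (47 − 45)²/45 = 4/45 = 0.0889
A-bb: (17 − 15)²/15 = 4/15 = 0.2667
aaB-: (10 − 15)²/15 = 25/15 = 1.6667
aabb: (6 − 5)²/5 = 1/5 = 0.2000
Sum = 2.222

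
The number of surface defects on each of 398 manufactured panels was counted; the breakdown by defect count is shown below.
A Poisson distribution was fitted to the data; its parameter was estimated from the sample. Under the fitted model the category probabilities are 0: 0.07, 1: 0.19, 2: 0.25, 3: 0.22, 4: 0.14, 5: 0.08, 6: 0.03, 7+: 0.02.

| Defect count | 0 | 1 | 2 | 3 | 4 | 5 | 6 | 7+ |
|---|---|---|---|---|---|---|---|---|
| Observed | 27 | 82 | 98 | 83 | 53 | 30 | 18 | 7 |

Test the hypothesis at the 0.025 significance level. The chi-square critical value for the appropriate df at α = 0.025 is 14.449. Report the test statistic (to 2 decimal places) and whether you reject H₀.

4.26; do not reject

Expected counts E_i = n·p_i: 398×0.07 = 27.86, 398×0.19 = 75.62, 398×0.25 = 99.5, 398×0.22 = 87.56, 398×0.14 = 55.72, 398×0.08 = 31.84, 398×0.03 = 11.94, 398×0.02 = 7.96.
cat         O        E   (O−E)²/E
0          27    27.86      0.027
1          82    75.62      0.538
2          98     99.5      0.023
3          83    87.56      0.237
4          53    55.72      0.133
5          30    31.84      0.106
6          18    11.94      3.076
7+          7     7.96      0.116
Sum = 4.26
df = 6. Since 4.26 < 14.449, we do not reject H₀.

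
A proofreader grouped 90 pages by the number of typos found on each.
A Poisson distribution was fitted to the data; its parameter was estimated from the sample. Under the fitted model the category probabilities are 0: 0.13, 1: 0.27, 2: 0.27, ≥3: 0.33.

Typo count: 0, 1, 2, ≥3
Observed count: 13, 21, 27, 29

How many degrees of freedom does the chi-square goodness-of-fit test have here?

There are k = 4 categories and 1 parameter estimated from the data, so df = 4 − 1 − 1 = 2.

2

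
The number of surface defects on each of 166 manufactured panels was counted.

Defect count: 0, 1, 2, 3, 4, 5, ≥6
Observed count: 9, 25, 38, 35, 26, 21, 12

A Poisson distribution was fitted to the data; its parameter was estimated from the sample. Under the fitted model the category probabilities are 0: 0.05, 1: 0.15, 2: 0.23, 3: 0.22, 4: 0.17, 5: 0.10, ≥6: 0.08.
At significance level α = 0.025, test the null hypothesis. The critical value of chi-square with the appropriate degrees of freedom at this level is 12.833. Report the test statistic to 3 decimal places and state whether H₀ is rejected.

Expected counts E_i = n·p_i: 166×0.05 = 8.3, 166×0.15 = 24.9, 166×0.23 = 38.18, 166×0.22 = 36.52, 166×0.17 = 28.22, 166×0.10 = 16.6, 166×0.08 = 13.28.
0: (9 − 8.3)²/8.3 = 0.49/8.3 = 0.0590
1: (25 − 24.9)²/24.9 = 0.01/24.9 = 0.0004
2: (38 − 38.18)²/38.18 = 0.0324/38.18 = 0.0008
3: (35 − 36.52)²/36.52 = 2.3104/36.52 = 0.0633
4: (26 − 28.22)²/28.22 = 4.9284/28.22 = 0.1746
5: (21 − 16.6)²/16.6 = 19.36/16.6 = 1.1663
≥6: (12 − 13.28)²/13.28 = 1.6384/13.28 = 0.1234
Sum = 1.588
df = 5. Since 1.588 < 12.833, we do not reject H₀.

1.588; do not reject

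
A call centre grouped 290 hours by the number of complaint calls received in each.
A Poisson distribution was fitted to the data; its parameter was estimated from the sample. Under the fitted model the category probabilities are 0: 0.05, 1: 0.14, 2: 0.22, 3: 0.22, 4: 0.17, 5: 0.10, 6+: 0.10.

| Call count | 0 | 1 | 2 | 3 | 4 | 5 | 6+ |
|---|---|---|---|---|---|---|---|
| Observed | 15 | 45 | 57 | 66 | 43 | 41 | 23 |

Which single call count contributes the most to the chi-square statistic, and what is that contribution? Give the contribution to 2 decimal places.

Expected counts E_i = n·p_i: 290×0.05 = 14.5, 290×0.14 = 40.6, 290×0.22 = 63.8, 290×0.22 = 63.8, 290×0.17 = 49.3, 290×0.10 = 29, 290×0.10 = 29.
χ² = (15−14.5)²/14.5 + (45−40.6)²/40.6 + (57−63.8)²/63.8 + (66−63.8)²/63.8 + (43−49.3)²/49.3 + (41−29)²/29 + (23−29)²/29
   = 0.017 + 0.477 + 0.725 + 0.076 + 0.805 + 4.966 + 1.241
The largest term is for 5: 4.97.

5, 4.97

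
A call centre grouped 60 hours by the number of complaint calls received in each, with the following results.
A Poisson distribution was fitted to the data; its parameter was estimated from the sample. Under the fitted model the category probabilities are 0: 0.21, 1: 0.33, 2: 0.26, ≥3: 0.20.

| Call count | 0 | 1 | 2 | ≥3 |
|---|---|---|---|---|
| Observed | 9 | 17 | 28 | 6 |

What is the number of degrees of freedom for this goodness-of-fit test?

2

There are k = 4 categories and 1 parameter estimated from the data, so df = 4 − 1 − 1 = 2.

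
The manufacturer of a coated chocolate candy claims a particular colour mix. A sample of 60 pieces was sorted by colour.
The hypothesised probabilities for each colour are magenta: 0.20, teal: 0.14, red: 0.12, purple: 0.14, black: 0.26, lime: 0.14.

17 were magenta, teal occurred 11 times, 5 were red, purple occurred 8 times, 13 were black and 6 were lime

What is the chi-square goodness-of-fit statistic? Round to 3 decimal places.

4.698

Expected counts E_i = n·p_i: 60×0.20 = 12, 60×0.14 = 8.4, 60×0.12 = 7.2, 60×0.14 = 8.4, 60×0.26 = 15.6, 60×0.14 = 8.4.
magenta: (17 − 12)²/12 = 25/12 = 2.0833
teal: (11 − 8.4)²/8.4 = 6.76/8.4 = 0.8048
red: (5 − 7.2)²/7.2 = 4.84/7.2 = 0.6722
purple: (8 − 8.4)²/8.4 = 0.16/8.4 = 0.0190
black: (13 − 15.6)²/15.6 = 6.76/15.6 = 0.4333
lime: (6 − 8.4)²/8.4 = 5.76/8.4 = 0.6857
Sum = 4.698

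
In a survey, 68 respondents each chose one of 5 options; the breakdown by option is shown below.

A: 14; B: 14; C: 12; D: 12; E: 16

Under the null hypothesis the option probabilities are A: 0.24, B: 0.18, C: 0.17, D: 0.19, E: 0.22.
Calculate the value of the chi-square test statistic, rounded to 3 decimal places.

Expected counts E_i = n·p_i: 68×0.24 = 16.32, 68×0.18 = 12.24, 68×0.17 = 11.56, 68×0.19 = 12.92, 68×0.22 = 14.96.
cat         O        E   (O−E)²/E
A          14    16.32     0.3298
B          14    12.24     0.2531
C          12    11.56     0.0167
D          12    12.92     0.0655
E          16    14.96     0.0723
Sum = 0.737

0.737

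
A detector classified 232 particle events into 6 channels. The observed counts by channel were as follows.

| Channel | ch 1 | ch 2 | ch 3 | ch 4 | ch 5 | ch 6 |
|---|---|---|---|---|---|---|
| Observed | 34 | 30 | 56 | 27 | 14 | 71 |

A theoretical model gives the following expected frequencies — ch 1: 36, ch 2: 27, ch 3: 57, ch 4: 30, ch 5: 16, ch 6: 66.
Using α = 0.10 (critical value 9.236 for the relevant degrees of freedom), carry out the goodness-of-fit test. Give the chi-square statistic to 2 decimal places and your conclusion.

1.39; do not reject

cat         O        E   (O−E)²/E
ch 1       34       36      0.111
ch 2       30       27      0.333
ch 3       56       57      0.018
ch 4       27       30      0.300
ch 5       14       16      0.250
ch 6       71       66      0.379
Sum = 1.39
df = 5. Since 1.39 < 9.236, we do not reject H₀.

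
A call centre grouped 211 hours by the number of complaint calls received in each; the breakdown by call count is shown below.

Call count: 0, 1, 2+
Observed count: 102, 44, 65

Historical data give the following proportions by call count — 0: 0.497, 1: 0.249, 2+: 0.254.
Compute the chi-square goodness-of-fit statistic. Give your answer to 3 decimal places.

Expected counts E_i = n·p_i: 211×0.497 = 104.867, 211×0.249 = 52.539, 211×0.254 = 53.594.
cat         O        E   (O−E)²/E
0         102  104.867     0.0784
1          44   52.539     1.3878
2+         65   53.594     2.4275
Sum = 3.894

3.894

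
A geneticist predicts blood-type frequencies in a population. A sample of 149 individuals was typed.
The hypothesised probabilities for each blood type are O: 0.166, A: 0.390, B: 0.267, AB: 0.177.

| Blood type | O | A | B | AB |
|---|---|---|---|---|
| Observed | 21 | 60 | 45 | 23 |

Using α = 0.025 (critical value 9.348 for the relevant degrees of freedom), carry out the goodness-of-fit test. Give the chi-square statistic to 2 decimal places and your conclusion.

Expected counts E_i = n·p_i: 149×0.166 = 24.734, 149×0.390 = 58.11, 149×0.267 = 39.783, 149×0.177 = 26.373.
cat         O        E   (O−E)²/E
O          21   24.734      0.564
A          60    58.11      0.061
B          45   39.783      0.684
AB         23   26.373      0.431
Sum = 1.74
df = 3. Since 1.74 < 9.348, we do not reject H₀.

1.74; do not reject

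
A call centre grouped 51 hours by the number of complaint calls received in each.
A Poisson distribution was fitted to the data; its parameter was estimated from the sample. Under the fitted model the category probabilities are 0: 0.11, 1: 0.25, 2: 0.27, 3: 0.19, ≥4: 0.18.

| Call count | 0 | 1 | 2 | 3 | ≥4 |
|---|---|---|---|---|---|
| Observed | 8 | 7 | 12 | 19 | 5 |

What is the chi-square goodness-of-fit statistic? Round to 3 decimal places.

Expected counts E_i = n·p_i: 51×0.11 = 5.61, 51×0.25 = 12.75, 51×0.27 = 13.77, 51×0.19 = 9.69, 51×0.18 = 9.18.
cat         O        E   (O−E)²/E
0           8     5.61     1.0182
1           7    12.75     2.5931
2          12    13.77     0.2275
3          19     9.69     8.9449
≥4          5     9.18     1.9033
Sum = 14.687

14.687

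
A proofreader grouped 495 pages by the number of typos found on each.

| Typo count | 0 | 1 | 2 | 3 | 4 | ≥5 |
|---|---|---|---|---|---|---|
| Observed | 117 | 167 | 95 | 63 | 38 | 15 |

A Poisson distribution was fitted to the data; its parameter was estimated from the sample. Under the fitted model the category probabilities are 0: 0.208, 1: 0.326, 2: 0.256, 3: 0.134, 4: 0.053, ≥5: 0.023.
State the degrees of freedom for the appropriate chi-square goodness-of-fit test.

There are k = 6 categories and 1 parameter estimated from the data, so df = 6 − 1 − 1 = 4.

4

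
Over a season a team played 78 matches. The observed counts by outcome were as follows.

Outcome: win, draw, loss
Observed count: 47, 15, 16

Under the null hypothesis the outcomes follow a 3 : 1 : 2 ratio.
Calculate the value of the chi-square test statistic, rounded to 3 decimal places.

Ratio total = 6. Expected counts: 78×3/6 = 39, 78×1/6 = 13, 78×2/6 = 26.
χ² = (47−39)²/39 + (15−13)²/13 + (16−26)²/26
   = 1.6410 + 0.3077 + 3.8462
Sum = 5.795

5.795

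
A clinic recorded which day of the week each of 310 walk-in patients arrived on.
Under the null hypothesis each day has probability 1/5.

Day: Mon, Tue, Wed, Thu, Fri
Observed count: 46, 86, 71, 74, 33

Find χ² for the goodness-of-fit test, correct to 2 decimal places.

Under H₀ each category has probability 1/5, so each expected count is 310/5 = 62.
cat         O        E   (O−E)²/E
Mon        46       62      4.129
Tue        86       62      9.290
Wed        71       62      1.306
Thu        74       62      2.323
Fri        33       62     13.565
Sum = 30.61

30.61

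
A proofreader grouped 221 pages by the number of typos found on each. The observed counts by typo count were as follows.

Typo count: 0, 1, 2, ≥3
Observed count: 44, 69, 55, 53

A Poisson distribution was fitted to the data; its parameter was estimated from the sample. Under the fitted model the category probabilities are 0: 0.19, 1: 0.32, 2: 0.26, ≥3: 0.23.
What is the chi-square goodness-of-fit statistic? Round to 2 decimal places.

0.34

Expected counts E_i = n·p_i: 221×0.19 = 41.99, 221×0.32 = 70.72, 221×0.26 = 57.46, 221×0.23 = 50.83.
0: (44 − 41.99)²/41.99 = 4.0401/41.99 = 0.096
1: (69 − 70.72)²/70.72 = 2.9584/70.72 = 0.042
2: (55 − 57.46)²/57.46 = 6.0516/57.46 = 0.105
≥3: (53 − 50.83)²/50.83 = 4.7089/50.83 = 0.093
Sum = 0.34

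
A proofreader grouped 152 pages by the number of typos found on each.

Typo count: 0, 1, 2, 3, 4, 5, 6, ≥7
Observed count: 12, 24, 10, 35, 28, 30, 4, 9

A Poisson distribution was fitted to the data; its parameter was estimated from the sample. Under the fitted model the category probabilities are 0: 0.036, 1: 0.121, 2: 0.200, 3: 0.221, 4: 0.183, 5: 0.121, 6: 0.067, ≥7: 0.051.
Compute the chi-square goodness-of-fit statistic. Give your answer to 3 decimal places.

34.530

Expected counts E_i = n·p_i: 152×0.036 = 5.472, 152×0.121 = 18.392, 152×0.200 = 30.4, 152×0.221 = 33.592, 152×0.183 = 27.816, 152×0.121 = 18.392, 152×0.067 = 10.184, 152×0.051 = 7.752.
0: (12 − 5.472)²/5.472 = 42.614784/5.472 = 7.7878
1: (24 − 18.392)²/18.392 = 31.449664/18.392 = 1.7100
2: (10 − 30.4)²/30.4 = 416.16/30.4 = 13.6895
3: (35 − 33.592)²/33.592 = 1.982464/33.592 = 0.0590
4: (28 − 27.816)²/27.816 = 0.033856/27.816 = 0.0012
5: (30 − 18.392)²/18.392 = 134.745664/18.392 = 7.3263
6: (4 − 10.184)²/10.184 = 38.241856/10.184 = 3.7551
≥7: (9 − 7.752)²/7.752 = 1.557504/7.752 = 0.2009
Sum = 34.530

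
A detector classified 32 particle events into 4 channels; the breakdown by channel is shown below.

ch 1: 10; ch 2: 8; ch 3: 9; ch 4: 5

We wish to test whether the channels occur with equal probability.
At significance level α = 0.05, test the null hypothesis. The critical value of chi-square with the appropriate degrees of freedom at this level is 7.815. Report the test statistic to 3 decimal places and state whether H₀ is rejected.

1.750; do not reject

Under H₀ each category has probability 1/4, so each expected count is 32/4 = 8.
χ² = (10−8)²/8 + (8−8)²/8 + (9−8)²/8 + (5−8)²/8
   = 0.5000 + 0.0000 + 0.1250 + 1.1250
Sum = 1.750
df = 3. Since 1.750 < 7.815, we do not reject H₀.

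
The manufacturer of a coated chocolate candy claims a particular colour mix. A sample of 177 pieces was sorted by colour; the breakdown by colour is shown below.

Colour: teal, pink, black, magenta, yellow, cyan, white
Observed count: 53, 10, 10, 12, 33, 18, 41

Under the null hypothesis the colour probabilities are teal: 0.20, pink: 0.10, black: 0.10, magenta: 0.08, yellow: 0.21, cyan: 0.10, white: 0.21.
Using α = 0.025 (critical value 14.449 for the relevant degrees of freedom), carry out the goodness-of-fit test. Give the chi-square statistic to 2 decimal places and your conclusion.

16.65; reject

Expected counts E_i = n·p_i: 177×0.20 = 35.4, 177×0.10 = 17.7, 177×0.10 = 17.7, 177×0.08 = 14.16, 177×0.21 = 37.17, 177×0.10 = 17.7, 177×0.21 = 37.17.
χ² = (53−35.4)²/35.4 + (10−17.7)²/17.7 + (10−17.7)²/17.7 + (12−14.16)²/14.16 + (33−37.17)²/37.17 + (18−17.7)²/17.7 + (41−37.17)²/37.17
   = 8.750 + 3.350 + 3.350 + 0.329 + 0.468 + 0.005 + 0.395
Sum = 16.65
df = 6. Since 16.65 > 14.449, we reject H₀.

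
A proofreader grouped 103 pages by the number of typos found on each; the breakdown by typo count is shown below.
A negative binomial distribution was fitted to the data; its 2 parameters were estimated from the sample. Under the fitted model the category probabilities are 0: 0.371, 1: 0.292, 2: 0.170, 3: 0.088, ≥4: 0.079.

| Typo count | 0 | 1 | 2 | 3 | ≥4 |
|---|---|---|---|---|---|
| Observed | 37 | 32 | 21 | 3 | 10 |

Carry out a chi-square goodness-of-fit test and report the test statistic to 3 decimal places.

Expected counts E_i = n·p_i: 103×0.371 = 38.213, 103×0.292 = 30.076, 103×0.170 = 17.51, 103×0.088 = 9.064, 103×0.079 = 8.137.
χ² = (37−38.213)²/38.213 + (32−30.076)²/30.076 + (21−17.51)²/17.51 + (3−9.064)²/9.064 + (10−8.137)²/8.137
   = 0.0385 + 0.1231 + 0.6956 + 4.0569 + 0.4265
Sum = 5.341

5.341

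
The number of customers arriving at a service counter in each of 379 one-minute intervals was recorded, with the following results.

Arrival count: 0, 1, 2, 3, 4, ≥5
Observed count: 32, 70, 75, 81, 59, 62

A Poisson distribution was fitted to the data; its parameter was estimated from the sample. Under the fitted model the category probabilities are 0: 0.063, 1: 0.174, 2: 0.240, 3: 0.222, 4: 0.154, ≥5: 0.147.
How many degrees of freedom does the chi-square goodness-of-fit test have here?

4

There are k = 6 categories and 1 parameter estimated from the data, so df = 6 − 1 − 1 = 4.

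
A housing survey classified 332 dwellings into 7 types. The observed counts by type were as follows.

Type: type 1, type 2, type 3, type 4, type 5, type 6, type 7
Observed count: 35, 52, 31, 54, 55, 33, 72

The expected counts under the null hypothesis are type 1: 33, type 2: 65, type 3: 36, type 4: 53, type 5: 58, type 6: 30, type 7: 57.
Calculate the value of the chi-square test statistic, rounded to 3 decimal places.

7.837

χ² = (35−33)²/33 + (52−65)²/65 + (31−36)²/36 + (54−53)²/53 + (55−58)²/58 + (33−30)²/30 + (72−57)²/57
   = 0.1212 + 2.6000 + 0.6944 + 0.0189 + 0.1552 + 0.3000 + 3.9474
Sum = 7.837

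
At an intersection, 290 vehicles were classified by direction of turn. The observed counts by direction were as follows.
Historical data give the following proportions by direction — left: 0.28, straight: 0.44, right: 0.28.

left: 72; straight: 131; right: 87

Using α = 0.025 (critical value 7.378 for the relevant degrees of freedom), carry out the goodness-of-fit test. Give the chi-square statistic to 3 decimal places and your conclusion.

Expected counts E_i = n·p_i: 290×0.28 = 81.2, 290×0.44 = 127.6, 290×0.28 = 81.2.
cat           O        E   (O−E)²/E
left         72     81.2     1.0424
straight    131    127.6     0.0906
right        87     81.2     0.4143
Sum = 1.547
df = 2. Since 1.547 < 7.378, we do not reject H₀.

1.547; do not reject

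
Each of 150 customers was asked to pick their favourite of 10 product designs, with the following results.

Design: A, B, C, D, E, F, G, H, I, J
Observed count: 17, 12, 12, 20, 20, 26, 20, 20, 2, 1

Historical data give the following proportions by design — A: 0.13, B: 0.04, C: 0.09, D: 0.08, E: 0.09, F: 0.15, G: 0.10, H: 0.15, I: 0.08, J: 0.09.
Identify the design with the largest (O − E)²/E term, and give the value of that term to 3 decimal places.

Expected counts E_i = n·p_i: 150×0.13 = 19.5, 150×0.04 = 6, 150×0.09 = 13.5, 150×0.08 = 12, 150×0.09 = 13.5, 150×0.15 = 22.5, 150×0.10 = 15, 150×0.15 = 22.5, 150×0.08 = 12, 150×0.09 = 13.5.
χ² = (17−19.5)²/19.5 + (12−6)²/6 + (12−13.5)²/13.5 + (20−12)²/12 + (20−13.5)²/13.5 + (26−22.5)²/22.5 + (20−15)²/15 + (20−22.5)²/22.5 + (2−12)²/12 + (1−13.5)²/13.5
   = 0.3205 + 6.0000 + 0.1667 + 5.3333 + 3.1296 + 0.5444 + 1.6667 + 0.2778 + 8.3333 + 11.5741
The largest term is for J: 11.574.

J, 11.574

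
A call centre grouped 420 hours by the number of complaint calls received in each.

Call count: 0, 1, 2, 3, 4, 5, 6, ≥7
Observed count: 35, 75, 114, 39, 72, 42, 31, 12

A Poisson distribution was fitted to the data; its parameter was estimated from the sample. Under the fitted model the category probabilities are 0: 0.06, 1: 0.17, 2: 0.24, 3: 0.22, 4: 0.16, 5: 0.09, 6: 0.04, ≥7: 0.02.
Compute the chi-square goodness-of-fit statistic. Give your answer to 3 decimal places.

Expected counts E_i = n·p_i: 420×0.06 = 25.2, 420×0.17 = 71.4, 420×0.24 = 100.8, 420×0.22 = 92.4, 420×0.16 = 67.2, 420×0.09 = 37.8, 420×0.04 = 16.8, 420×0.02 = 8.4.
χ² = (35−25.2)²/25.2 + (75−71.4)²/71.4 + (114−100.8)²/100.8 + (39−92.4)²/92.4 + (72−67.2)²/67.2 + (42−37.8)²/37.8 + (31−16.8)²/16.8 + (12−8.4)²/8.4
   = 3.8111 + 0.1815 + 1.7286 + 30.8610 + 0.3429 + 0.4667 + 12.0024 + 1.5429
Sum = 50.937

50.937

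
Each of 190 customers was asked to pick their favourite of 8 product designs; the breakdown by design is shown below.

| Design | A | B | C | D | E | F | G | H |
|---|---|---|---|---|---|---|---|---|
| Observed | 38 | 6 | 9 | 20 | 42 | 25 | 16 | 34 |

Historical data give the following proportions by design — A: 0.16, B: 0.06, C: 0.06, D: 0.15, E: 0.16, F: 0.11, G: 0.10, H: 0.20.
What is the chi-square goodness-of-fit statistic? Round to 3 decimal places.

Expected counts E_i = n·p_i: 190×0.16 = 30.4, 190×0.06 = 11.4, 190×0.06 = 11.4, 190×0.15 = 28.5, 190×0.16 = 30.4, 190×0.11 = 20.9, 190×0.10 = 19, 190×0.20 = 38.
χ² = (38−30.4)²/30.4 + (6−11.4)²/11.4 + (9−11.4)²/11.4 + (20−28.5)²/28.5 + (42−30.4)²/30.4 + (25−20.9)²/20.9 + (16−19)²/19 + (34−38)²/38
   = 1.9000 + 2.5579 + 0.5053 + 2.5351 + 4.4263 + 0.8043 + 0.4737 + 0.4211
Sum = 13.624

13.624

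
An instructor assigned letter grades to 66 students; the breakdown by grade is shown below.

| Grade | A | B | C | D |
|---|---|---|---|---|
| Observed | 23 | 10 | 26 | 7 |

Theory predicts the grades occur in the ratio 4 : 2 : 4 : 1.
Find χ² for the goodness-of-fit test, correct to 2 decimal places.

Ratio total = 11. Expected counts: 66×4/11 = 24, 66×2/11 = 12, 66×4/11 = 24, 66×1/11 = 6.
A: (23 − 24)²/24 = 1/24 = 0.042
B: (10 − 12)²/12 = 4/12 = 0.333
C: (26 − 24)²/24 = 4/24 = 0.167
D: (7 − 6)²/6 = 1/6 = 0.167
Sum = 0.71

0.71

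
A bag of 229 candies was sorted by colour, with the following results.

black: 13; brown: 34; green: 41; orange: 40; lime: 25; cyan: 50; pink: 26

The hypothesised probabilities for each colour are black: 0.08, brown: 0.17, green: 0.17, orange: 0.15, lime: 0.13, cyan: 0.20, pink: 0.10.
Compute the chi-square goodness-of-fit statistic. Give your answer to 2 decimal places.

Expected counts E_i = n·p_i: 229×0.08 = 18.32, 229×0.17 = 38.93, 229×0.17 = 38.93, 229×0.15 = 34.35, 229×0.13 = 29.77, 229×0.20 = 45.8, 229×0.10 = 22.9.
χ² = (13−18.32)²/18.32 + (34−38.93)²/38.93 + (41−38.93)²/38.93 + (40−34.35)²/34.35 + (25−29.77)²/29.77 + (50−45.8)²/45.8 + (26−22.9)²/22.9
   = 1.545 + 0.624 + 0.110 + 0.929 + 0.764 + 0.385 + 0.420
Sum = 4.78

4.78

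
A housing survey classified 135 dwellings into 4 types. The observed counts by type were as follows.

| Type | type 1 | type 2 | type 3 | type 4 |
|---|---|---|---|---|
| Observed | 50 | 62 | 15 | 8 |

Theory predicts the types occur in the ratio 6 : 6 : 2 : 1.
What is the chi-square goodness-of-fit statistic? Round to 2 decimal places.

2.09

Ratio total = 15. Expected counts: 135×6/15 = 54, 135×6/15 = 54, 135×2/15 = 18, 135×1/15 = 9.
χ² = (50−54)²/54 + (62−54)²/54 + (15−18)²/18 + (8−9)²/9
   = 0.296 + 1.185 + 0.500 + 0.111
Sum = 2.09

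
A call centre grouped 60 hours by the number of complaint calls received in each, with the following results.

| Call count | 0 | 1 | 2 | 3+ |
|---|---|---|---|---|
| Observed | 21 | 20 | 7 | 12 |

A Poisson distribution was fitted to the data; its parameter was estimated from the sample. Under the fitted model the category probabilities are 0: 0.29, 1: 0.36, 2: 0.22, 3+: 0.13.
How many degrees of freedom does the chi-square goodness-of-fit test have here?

2

There are k = 4 categories and 1 parameter estimated from the data, so df = 4 − 1 − 1 = 2.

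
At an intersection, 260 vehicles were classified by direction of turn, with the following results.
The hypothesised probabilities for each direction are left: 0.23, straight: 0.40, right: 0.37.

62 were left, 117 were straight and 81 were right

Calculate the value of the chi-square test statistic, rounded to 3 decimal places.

Expected counts E_i = n·p_i: 260×0.23 = 59.8, 260×0.40 = 104, 260×0.37 = 96.2.
left: (62 − 59.8)²/59.8 = 4.84/59.8 = 0.0809
straight: (117 − 104)²/104 = 169/104 = 1.6250
right: (81 − 96.2)²/96.2 = 231.04/96.2 = 2.4017
Sum = 4.108

4.108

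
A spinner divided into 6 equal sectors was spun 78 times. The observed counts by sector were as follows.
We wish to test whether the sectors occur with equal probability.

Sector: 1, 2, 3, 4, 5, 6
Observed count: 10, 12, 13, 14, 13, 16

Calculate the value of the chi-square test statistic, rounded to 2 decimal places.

Under H₀ each category has probability 1/6, so each expected count is 78/6 = 13.
1: (10 − 13)²/13 = 9/13 = 0.692
2: (12 − 13)²/13 = 1/13 = 0.077
3: (13 − 13)²/13 = 0/13 = 0.000
4: (14 − 13)²/13 = 1/13 = 0.077
5: (13 − 13)²/13 = 0/13 = 0.000
6: (16 − 13)²/13 = 9/13 = 0.692
Sum = 1.54

1.54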